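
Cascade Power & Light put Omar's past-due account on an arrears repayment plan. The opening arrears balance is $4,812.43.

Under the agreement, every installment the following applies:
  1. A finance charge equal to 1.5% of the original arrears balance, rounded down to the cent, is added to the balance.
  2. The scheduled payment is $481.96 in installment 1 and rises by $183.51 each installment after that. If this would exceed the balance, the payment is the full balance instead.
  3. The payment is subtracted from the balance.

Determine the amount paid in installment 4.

$1,032.49

Installment 1: $4,812.43 +$72.18 interest = $4,884.61; pay $481.96 → $4,402.65
Installment 2: $4,402.65 +$72.18 interest = $4,474.83; pay $665.47 → $3,809.36
Installment 3: $3,809.36 +$72.18 interest = $3,881.54; pay $848.98 → $3,032.56
Installment 4: $3,032.56 +$72.18 interest = $3,104.74; pay $1,032.49 → $2,072.25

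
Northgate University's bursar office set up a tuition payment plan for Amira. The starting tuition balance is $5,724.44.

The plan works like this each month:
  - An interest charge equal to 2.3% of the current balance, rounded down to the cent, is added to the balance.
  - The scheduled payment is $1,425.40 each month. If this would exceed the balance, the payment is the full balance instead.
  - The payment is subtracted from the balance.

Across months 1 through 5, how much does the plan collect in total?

$6,078.24

Month 1: opening $5,724.44; interest $131.66 → $5,856.10; payment $1,425.40; balance $4,430.70
Month 2: opening $4,430.70; interest $101.90 → $4,532.60; payment $1,425.40; balance $3,107.20
Month 3: opening $3,107.20; interest $71.46 → $3,178.66; payment $1,425.40; balance $1,753.26
Month 4: opening $1,753.26; interest $40.32 → $1,793.58; payment $1,425.40; balance $368.18
Month 5: opening $368.18; interest $8.46 → $376.64; payment $376.64; balance $0.00
Total paid: $6,078.24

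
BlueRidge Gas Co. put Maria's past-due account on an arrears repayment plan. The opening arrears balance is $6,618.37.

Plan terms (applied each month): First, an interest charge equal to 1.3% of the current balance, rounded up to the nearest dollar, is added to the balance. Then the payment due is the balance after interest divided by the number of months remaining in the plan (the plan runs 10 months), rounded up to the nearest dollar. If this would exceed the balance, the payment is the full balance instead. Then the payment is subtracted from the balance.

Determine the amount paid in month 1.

Month 1: opening $6,618.37; interest $87.00 → $6,705.37; payment $671.00; balance $6,034.37

$671.00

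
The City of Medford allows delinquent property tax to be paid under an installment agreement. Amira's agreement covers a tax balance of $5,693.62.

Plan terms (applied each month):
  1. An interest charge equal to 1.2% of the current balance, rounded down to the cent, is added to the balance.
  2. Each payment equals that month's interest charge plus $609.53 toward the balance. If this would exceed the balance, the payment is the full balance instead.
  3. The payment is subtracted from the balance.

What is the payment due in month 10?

$210.34

Month 1: $5,693.62 +$68.32 interest = $5,761.94; pay $677.85 → $5,084.09
Month 2: $5,084.09 +$61.00 interest = $5,145.09; pay $670.53 → $4,474.56
Month 3: $4,474.56 +$53.69 interest = $4,528.25; pay $663.22 → $3,865.03
Month 4: $3,865.03 +$46.38 interest = $3,911.41; pay $655.91 → $3,255.50
Month 5: $3,255.50 +$39.06 interest = $3,294.56; pay $648.59 → $2,645.97
Month 6: $2,645.97 +$31.75 interest = $2,677.72; pay $641.28 → $2,036.44
Month 7: $2,036.44 +$24.43 interest = $2,060.87; pay $633.96 → $1,426.91
Month 8: $1,426.91 +$17.12 interest = $1,444.03; pay $626.65 → $817.38
Month 9: $817.38 +$9.80 interest = $827.18; pay $619.33 → $207.85
Month 10: $207.85 +$2.49 interest = $210.34; pay $210.34 → $0.00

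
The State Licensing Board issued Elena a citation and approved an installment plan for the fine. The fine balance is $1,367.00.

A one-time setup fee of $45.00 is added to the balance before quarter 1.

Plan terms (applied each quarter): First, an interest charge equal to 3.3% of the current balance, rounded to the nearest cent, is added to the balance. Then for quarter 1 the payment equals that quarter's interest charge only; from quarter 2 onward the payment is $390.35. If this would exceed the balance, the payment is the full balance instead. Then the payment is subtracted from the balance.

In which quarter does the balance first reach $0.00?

Quarter 1: $1,412.00 +$46.60 interest = $1,458.60; pay $46.60 → $1,412.00
Quarter 2: $1,412.00 +$46.60 interest = $1,458.60; pay $390.35 → $1,068.25
Quarter 3: $1,068.25 +$35.25 interest = $1,103.50; pay $390.35 → $713.15
Quarter 4: $713.15 +$23.53 interest = $736.68; pay $390.35 → $346.33
Quarter 5: $346.33 +$11.43 interest = $357.76; pay $357.76 → $0.00
Balance reaches $0.00 in quarter 5.

5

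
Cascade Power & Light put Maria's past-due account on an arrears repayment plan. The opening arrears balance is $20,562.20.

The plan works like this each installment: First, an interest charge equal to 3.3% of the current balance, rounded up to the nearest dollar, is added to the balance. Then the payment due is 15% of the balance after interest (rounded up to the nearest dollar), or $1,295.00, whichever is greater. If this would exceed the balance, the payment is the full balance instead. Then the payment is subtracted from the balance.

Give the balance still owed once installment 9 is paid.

$6,197.20

Installment 1: opening $20,562.20; interest $679.00 → $21,241.20; payment $3,187.00; balance $18,054.20
Installment 2: opening $18,054.20; interest $596.00 → $18,650.20; payment $2,798.00; balance $15,852.20
Installment 3: opening $15,852.20; interest $524.00 → $16,376.20; payment $2,457.00; balance $13,919.20
Installment 4: opening $13,919.20; interest $460.00 → $14,379.20; payment $2,157.00; balance $12,222.20
Installment 5: opening $12,222.20; interest $404.00 → $12,626.20; payment $1,894.00; balance $10,732.20
Installment 6: opening $10,732.20; interest $355.00 → $11,087.20; payment $1,664.00; balance $9,423.20
Installment 7: opening $9,423.20; interest $311.00 → $9,734.20; payment $1,461.00; balance $8,273.20
Installment 8: opening $8,273.20; interest $274.00 → $8,547.20; payment $1,295.00; balance $7,252.20
Installment 9: opening $7,252.20; interest $240.00 → $7,492.20; payment $1,295.00; balance $6,197.20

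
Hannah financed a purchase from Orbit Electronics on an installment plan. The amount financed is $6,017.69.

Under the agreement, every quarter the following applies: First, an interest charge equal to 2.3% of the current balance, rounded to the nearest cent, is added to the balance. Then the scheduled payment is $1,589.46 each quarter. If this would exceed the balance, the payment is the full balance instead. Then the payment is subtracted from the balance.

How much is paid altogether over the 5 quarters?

$6,368.21

# | Opening | Interest | Payment | End bal
1 | $6,017.69 | $138.41 | $1,589.46 | $4,566.64
2 | $4,566.64 | $105.03 | $1,589.46 | $3,082.21
3 | $3,082.21 | $70.89 | $1,589.46 | $1,563.64
4 | $1,563.64 | $35.96 | $1,589.46 | $10.14
5 | $10.14 | $0.23 | $10.37 | $0.00
Total paid: $6,368.21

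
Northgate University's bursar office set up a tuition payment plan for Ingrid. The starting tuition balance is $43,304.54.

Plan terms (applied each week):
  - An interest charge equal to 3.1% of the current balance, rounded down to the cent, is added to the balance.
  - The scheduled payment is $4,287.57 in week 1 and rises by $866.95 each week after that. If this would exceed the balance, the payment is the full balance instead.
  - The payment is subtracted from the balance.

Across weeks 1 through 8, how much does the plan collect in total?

# | Opening | Interest | Payment | End bal
1 | $43,304.54 | $1,342.44 | $4,287.57 | $40,359.41
2 | $40,359.41 | $1,251.14 | $5,154.52 | $36,456.03
3 | $36,456.03 | $1,130.13 | $6,021.47 | $31,564.69
4 | $31,564.69 | $978.50 | $6,888.42 | $25,654.77
5 | $25,654.77 | $795.29 | $7,755.37 | $18,694.69
6 | $18,694.69 | $579.53 | $8,622.32 | $10,651.90
7 | $10,651.90 | $330.20 | $9,489.27 | $1,492.83
8 | $1,492.83 | $46.27 | $1,539.10 | $0.00
Total paid: $49,758.04

$49,758.04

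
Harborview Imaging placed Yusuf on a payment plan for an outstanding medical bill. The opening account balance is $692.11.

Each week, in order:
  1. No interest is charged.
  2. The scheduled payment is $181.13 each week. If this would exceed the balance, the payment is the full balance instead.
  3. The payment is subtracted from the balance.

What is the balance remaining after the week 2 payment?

$329.85

Week 1: $692.11 − $181.13 → $510.98
Week 2: $510.98 − $181.13 → $329.85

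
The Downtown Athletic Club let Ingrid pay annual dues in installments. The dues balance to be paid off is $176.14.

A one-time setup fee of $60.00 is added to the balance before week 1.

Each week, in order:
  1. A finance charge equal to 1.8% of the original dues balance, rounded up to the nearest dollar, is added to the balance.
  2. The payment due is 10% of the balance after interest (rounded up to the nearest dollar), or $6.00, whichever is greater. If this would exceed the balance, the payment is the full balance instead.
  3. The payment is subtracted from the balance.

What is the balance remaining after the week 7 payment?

$129.14

# | Opening | Interest | Payment | End bal
1 | $236.14 | $4.00 | $25.00 | $215.14
2 | $215.14 | $4.00 | $22.00 | $197.14
3 | $197.14 | $4.00 | $21.00 | $180.14
4 | $180.14 | $4.00 | $19.00 | $165.14
5 | $165.14 | $4.00 | $17.00 | $152.14
6 | $152.14 | $4.00 | $16.00 | $140.14
7 | $140.14 | $4.00 | $15.00 | $129.14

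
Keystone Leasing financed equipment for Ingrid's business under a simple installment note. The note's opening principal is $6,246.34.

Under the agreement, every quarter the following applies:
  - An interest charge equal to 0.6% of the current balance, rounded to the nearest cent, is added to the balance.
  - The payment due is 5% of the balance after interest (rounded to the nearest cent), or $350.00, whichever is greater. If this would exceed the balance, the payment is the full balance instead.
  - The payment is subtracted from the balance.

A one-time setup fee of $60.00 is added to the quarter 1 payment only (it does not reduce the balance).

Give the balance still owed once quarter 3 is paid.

$5,303.14

Quarter 1: $6,246.34 +$37.48 interest = $6,283.82; pay $350.00 (+ $60.00 fee) → $5,933.82
Quarter 2: $5,933.82 +$35.60 interest = $5,969.42; pay $350.00 → $5,619.42
Quarter 3: $5,619.42 +$33.72 interest = $5,653.14; pay $350.00 → $5,303.14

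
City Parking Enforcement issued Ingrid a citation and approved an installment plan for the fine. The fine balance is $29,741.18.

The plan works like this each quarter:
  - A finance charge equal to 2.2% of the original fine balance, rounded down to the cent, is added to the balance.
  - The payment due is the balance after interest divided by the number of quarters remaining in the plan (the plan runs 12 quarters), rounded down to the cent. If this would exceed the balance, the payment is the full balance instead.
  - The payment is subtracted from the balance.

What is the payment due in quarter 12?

Quarter 1: $29,741.18 +$654.30 interest = $30,395.48; pay $2,532.95 → $27,862.53
Quarter 2: $27,862.53 +$654.30 interest = $28,516.83; pay $2,592.43 → $25,924.40
Quarter 3: $25,924.40 +$654.30 interest = $26,578.70; pay $2,657.87 → $23,920.83
Quarter 4: $23,920.83 +$654.30 interest = $24,575.13; pay $2,730.57 → $21,844.56
Quarter 5: $21,844.56 +$654.30 interest = $22,498.86; pay $2,812.35 → $19,686.51
Quarter 6: $19,686.51 +$654.30 interest = $20,340.81; pay $2,905.83 → $17,434.98
Quarter 7: $17,434.98 +$654.30 interest = $18,089.28; pay $3,014.88 → $15,074.40
Quarter 8: $15,074.40 +$654.30 interest = $15,728.70; pay $3,145.74 → $12,582.96
Quarter 9: $12,582.96 +$654.30 interest = $13,237.26; pay $3,309.31 → $9,927.95
Quarter 10: $9,927.95 +$654.30 interest = $10,582.25; pay $3,527.41 → $7,054.84
Quarter 11: $7,054.84 +$654.30 interest = $7,709.14; pay $3,854.57 → $3,854.57
Quarter 12: $3,854.57 +$654.30 interest = $4,508.87; pay $4,508.87 → $0.00

$4,508.87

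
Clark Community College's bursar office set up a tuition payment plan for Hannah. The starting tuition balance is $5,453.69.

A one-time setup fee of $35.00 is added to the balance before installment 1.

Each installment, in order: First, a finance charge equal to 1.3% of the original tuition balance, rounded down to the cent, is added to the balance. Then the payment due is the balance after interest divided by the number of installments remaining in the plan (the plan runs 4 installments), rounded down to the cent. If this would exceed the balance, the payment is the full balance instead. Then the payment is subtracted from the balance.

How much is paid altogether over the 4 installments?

Installment 1: opening $5,488.69; interest $70.89 → $5,559.58; payment $1,389.89; balance $4,169.69
Installment 2: opening $4,169.69; interest $70.89 → $4,240.58; payment $1,413.52; balance $2,827.06
Installment 3: opening $2,827.06; interest $70.89 → $2,897.95; payment $1,448.97; balance $1,448.98
Installment 4: opening $1,448.98; interest $70.89 → $1,519.87; payment $1,519.87; balance $0.00
Total paid: $5,772.25

$5,772.25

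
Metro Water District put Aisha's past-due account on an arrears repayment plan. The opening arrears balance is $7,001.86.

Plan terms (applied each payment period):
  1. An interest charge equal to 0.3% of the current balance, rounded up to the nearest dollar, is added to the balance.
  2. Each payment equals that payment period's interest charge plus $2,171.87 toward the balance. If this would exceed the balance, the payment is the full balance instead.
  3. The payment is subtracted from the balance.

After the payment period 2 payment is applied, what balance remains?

$2,658.12

# | Opening | Interest | Payment | End bal
1 | $7,001.86 | $22.00 | $2,193.87 | $4,829.99
2 | $4,829.99 | $15.00 | $2,186.87 | $2,658.12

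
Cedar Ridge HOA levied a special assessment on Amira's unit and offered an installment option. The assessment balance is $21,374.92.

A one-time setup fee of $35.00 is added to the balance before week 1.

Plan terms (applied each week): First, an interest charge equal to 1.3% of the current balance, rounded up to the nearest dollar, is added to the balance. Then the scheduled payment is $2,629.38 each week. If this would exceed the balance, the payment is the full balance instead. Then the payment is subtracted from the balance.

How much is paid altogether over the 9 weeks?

# | Opening | Interest | Payment | End bal
1 | $21,409.92 | $279.00 | $2,629.38 | $19,059.54
2 | $19,059.54 | $248.00 | $2,629.38 | $16,678.16
3 | $16,678.16 | $217.00 | $2,629.38 | $14,265.78
4 | $14,265.78 | $186.00 | $2,629.38 | $11,822.40
5 | $11,822.40 | $154.00 | $2,629.38 | $9,347.02
6 | $9,347.02 | $122.00 | $2,629.38 | $6,839.64
7 | $6,839.64 | $89.00 | $2,629.38 | $4,299.26
8 | $4,299.26 | $56.00 | $2,629.38 | $1,725.88
9 | $1,725.88 | $23.00 | $1,748.88 | $0.00
Total paid: $22,783.92

$22,783.92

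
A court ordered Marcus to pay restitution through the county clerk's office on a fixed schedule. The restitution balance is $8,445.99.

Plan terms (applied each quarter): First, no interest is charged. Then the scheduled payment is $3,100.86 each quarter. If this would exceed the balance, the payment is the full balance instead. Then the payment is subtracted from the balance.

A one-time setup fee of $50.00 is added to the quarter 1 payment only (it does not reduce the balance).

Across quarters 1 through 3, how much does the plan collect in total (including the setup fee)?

$8,495.99

Quarter 1: $8,445.99 − $3,100.86 (+ $50.00 fee) → $5,345.13
Quarter 2: $5,345.13 − $3,100.86 → $2,244.27
Quarter 3: $2,244.27 − $2,244.27 → $0.00
Total paid: $8,495.99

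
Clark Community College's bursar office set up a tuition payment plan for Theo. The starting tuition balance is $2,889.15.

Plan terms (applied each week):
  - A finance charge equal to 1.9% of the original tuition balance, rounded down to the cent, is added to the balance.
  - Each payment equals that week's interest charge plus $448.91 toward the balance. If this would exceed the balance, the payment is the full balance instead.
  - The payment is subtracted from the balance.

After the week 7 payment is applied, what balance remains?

Week 1: opening $2,889.15; interest $54.89 → $2,944.04; payment $503.80; balance $2,440.24
Week 2: opening $2,440.24; interest $54.89 → $2,495.13; payment $503.80; balance $1,991.33
Week 3: opening $1,991.33; interest $54.89 → $2,046.22; payment $503.80; balance $1,542.42
Week 4: opening $1,542.42; interest $54.89 → $1,597.31; payment $503.80; balance $1,093.51
Week 5: opening $1,093.51; interest $54.89 → $1,148.40; payment $503.80; balance $644.60
Week 6: opening $644.60; interest $54.89 → $699.49; payment $503.80; balance $195.69
Week 7: opening $195.69; interest $54.89 → $250.58; payment $250.58; balance $0.00

$0.00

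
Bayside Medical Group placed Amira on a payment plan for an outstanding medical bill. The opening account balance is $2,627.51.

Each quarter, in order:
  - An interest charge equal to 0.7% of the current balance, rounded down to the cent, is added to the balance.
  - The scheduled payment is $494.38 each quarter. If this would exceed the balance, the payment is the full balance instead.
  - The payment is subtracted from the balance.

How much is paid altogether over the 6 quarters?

$2,687.39

Quarter 1: opening $2,627.51; interest $18.39 → $2,645.90; payment $494.38; balance $2,151.52
Quarter 2: opening $2,151.52; interest $15.06 → $2,166.58; payment $494.38; balance $1,672.20
Quarter 3: opening $1,672.20; interest $11.70 → $1,683.90; payment $494.38; balance $1,189.52
Quarter 4: opening $1,189.52; interest $8.32 → $1,197.84; payment $494.38; balance $703.46
Quarter 5: opening $703.46; interest $4.92 → $708.38; payment $494.38; balance $214.00
Quarter 6: opening $214.00; interest $1.49 → $215.49; payment $215.49; balance $0.00
Total paid: $2,687.39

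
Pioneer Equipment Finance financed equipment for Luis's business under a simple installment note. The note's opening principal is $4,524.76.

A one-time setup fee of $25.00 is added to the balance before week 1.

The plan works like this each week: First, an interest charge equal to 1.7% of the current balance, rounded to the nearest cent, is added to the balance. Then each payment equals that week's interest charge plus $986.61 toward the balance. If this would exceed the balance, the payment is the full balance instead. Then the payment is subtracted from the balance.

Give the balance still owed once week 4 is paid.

# | Opening | Interest | Payment | End bal
1 | $4,549.76 | $77.35 | $1,063.96 | $3,563.15
2 | $3,563.15 | $60.57 | $1,047.18 | $2,576.54
3 | $2,576.54 | $43.80 | $1,030.41 | $1,589.93
4 | $1,589.93 | $27.03 | $1,013.64 | $603.32

$603.32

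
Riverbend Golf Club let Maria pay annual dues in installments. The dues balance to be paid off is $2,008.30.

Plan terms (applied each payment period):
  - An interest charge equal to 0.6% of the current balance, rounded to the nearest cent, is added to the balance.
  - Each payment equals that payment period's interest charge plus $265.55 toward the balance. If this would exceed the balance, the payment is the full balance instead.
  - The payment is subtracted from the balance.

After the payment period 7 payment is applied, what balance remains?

Payment period 1: opening $2,008.30; interest $12.05 → $2,020.35; payment $277.60; balance $1,742.75
Payment period 2: opening $1,742.75; interest $10.46 → $1,753.21; payment $276.01; balance $1,477.20
Payment period 3: opening $1,477.20; interest $8.86 → $1,486.06; payment $274.41; balance $1,211.65
Payment period 4: opening $1,211.65; interest $7.27 → $1,218.92; payment $272.82; balance $946.10
Payment period 5: opening $946.10; interest $5.68 → $951.78; payment $271.23; balance $680.55
Payment period 6: opening $680.55; interest $4.08 → $684.63; payment $269.63; balance $415.00
Payment period 7: opening $415.00; interest $2.49 → $417.49; payment $268.04; balance $149.45

$149.45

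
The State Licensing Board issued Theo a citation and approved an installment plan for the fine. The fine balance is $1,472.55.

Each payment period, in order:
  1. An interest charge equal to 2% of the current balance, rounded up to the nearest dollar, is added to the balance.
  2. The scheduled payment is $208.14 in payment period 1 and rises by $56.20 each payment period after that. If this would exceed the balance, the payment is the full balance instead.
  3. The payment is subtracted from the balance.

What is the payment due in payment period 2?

Payment period 1: $1,472.55 +$30.00 interest = $1,502.55; pay $208.14 → $1,294.41
Payment period 2: $1,294.41 +$26.00 interest = $1,320.41; pay $264.34 → $1,056.07

$264.34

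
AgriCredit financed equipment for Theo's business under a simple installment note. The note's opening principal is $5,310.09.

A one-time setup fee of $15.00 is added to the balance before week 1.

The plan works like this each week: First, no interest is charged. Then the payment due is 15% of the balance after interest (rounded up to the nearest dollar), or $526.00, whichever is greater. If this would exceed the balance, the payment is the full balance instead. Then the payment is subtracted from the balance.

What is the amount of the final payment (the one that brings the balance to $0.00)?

$113.09

Week 1: opening $5,325.09; payment $799.00; balance $4,526.09
Week 2: opening $4,526.09; payment $679.00; balance $3,847.09
Week 3: opening $3,847.09; payment $578.00; balance $3,269.09
Week 4: opening $3,269.09; payment $526.00; balance $2,743.09
Week 5: opening $2,743.09; payment $526.00; balance $2,217.09
Week 6: opening $2,217.09; payment $526.00; balance $1,691.09
Week 7: opening $1,691.09; payment $526.00; balance $1,165.09
Week 8: opening $1,165.09; payment $526.00; balance $639.09
Week 9: opening $639.09; payment $526.00; balance $113.09
Week 10: opening $113.09; payment $113.09; balance $0.00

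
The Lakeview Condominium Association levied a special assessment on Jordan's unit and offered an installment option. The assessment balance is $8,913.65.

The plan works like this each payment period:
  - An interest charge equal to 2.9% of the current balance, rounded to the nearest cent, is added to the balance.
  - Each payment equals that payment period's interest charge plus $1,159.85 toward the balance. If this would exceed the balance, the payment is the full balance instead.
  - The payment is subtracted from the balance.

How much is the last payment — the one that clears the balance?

# | Opening | Interest | Payment | End bal
1 | $8,913.65 | $258.50 | $1,418.35 | $7,753.80
2 | $7,753.80 | $224.86 | $1,384.71 | $6,593.95
3 | $6,593.95 | $191.22 | $1,351.07 | $5,434.10
4 | $5,434.10 | $157.59 | $1,317.44 | $4,274.25
5 | $4,274.25 | $123.95 | $1,283.80 | $3,114.40
6 | $3,114.40 | $90.32 | $1,250.17 | $1,954.55
7 | $1,954.55 | $56.68 | $1,216.53 | $794.70
8 | $794.70 | $23.05 | $817.75 | $0.00

$817.75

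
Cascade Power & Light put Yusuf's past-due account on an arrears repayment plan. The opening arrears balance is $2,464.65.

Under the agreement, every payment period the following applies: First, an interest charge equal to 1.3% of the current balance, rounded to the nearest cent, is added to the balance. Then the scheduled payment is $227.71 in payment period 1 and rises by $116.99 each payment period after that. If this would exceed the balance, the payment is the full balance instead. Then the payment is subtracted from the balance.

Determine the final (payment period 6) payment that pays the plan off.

$278.91

Payment period 1: $2,464.65 +$32.04 interest = $2,496.69; pay $227.71 → $2,268.98
Payment period 2: $2,268.98 +$29.50 interest = $2,298.48; pay $344.70 → $1,953.78
Payment period 3: $1,953.78 +$25.40 interest = $1,979.18; pay $461.69 → $1,517.49
Payment period 4: $1,517.49 +$19.73 interest = $1,537.22; pay $578.68 → $958.54
Payment period 5: $958.54 +$12.46 interest = $971.00; pay $695.67 → $275.33
Payment period 6: $275.33 +$3.58 interest = $278.91; pay $278.91 → $0.00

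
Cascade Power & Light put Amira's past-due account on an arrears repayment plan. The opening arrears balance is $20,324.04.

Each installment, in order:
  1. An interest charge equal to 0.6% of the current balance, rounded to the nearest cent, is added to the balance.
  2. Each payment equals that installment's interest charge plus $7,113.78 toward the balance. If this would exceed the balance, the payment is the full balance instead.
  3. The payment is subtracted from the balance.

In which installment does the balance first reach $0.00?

Installment 1: opening $20,324.04; interest $121.94 → $20,445.98; payment $7,235.72; balance $13,210.26
Installment 2: opening $13,210.26; interest $79.26 → $13,289.52; payment $7,193.04; balance $6,096.48
Installment 3: opening $6,096.48; interest $36.58 → $6,133.06; payment $6,133.06; balance $0.00
Balance reaches $0.00 in installment 3.

3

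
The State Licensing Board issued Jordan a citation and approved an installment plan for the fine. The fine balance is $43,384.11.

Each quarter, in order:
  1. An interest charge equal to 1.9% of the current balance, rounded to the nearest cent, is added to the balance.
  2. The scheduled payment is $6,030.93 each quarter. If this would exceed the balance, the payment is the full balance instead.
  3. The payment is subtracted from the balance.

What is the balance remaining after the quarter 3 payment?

Quarter 1: $43,384.11 +$824.30 interest = $44,208.41; pay $6,030.93 → $38,177.48
Quarter 2: $38,177.48 +$725.37 interest = $38,902.85; pay $6,030.93 → $32,871.92
Quarter 3: $32,871.92 +$624.57 interest = $33,496.49; pay $6,030.93 → $27,465.56

$27,465.56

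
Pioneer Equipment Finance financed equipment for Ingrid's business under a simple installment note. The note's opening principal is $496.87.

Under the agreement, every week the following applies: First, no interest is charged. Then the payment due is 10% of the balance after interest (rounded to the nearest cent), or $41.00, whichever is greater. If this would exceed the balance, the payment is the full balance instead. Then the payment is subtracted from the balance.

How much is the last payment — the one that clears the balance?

Week 1: $496.87 − $49.69 → $447.18
Week 2: $447.18 − $44.72 → $402.46
Week 3: $402.46 − $41.00 → $361.46
Week 4: $361.46 − $41.00 → $320.46
Week 5: $320.46 − $41.00 → $279.46
Week 6: $279.46 − $41.00 → $238.46
Week 7: $238.46 − $41.00 → $197.46
Week 8: $197.46 − $41.00 → $156.46
Week 9: $156.46 − $41.00 → $115.46
Week 10: $115.46 − $41.00 → $74.46
Week 11: $74.46 − $41.00 → $33.46
Week 12: $33.46 − $33.46 → $0.00

$33.46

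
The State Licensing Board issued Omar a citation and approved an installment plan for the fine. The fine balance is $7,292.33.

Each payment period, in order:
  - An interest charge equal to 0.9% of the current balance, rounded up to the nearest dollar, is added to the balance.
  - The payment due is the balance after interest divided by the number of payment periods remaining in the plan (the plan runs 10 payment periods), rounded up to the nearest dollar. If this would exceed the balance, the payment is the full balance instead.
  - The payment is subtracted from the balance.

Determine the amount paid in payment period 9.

$791.00

# | Opening | Interest | Payment | End bal
1 | $7,292.33 | $66.00 | $736.00 | $6,622.33
2 | $6,622.33 | $60.00 | $743.00 | $5,939.33
3 | $5,939.33 | $54.00 | $750.00 | $5,243.33
4 | $5,243.33 | $48.00 | $756.00 | $4,535.33
5 | $4,535.33 | $41.00 | $763.00 | $3,813.33
6 | $3,813.33 | $35.00 | $770.00 | $3,078.33
7 | $3,078.33 | $28.00 | $777.00 | $2,329.33
8 | $2,329.33 | $21.00 | $784.00 | $1,566.33
9 | $1,566.33 | $15.00 | $791.00 | $790.33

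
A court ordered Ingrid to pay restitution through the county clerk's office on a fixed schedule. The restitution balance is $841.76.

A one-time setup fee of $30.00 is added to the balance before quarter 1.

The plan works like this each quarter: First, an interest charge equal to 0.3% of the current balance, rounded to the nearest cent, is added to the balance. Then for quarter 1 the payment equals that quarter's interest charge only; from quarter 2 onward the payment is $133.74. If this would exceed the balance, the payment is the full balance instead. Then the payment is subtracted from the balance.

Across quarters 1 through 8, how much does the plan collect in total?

$884.39

Quarter 1: opening $871.76; interest $2.62 → $874.38; payment $2.62; balance $871.76
Quarter 2: opening $871.76; interest $2.62 → $874.38; payment $133.74; balance $740.64
Quarter 3: opening $740.64; interest $2.22 → $742.86; payment $133.74; balance $609.12
Quarter 4: opening $609.12; interest $1.83 → $610.95; payment $133.74; balance $477.21
Quarter 5: opening $477.21; interest $1.43 → $478.64; payment $133.74; balance $344.90
Quarter 6: opening $344.90; interest $1.03 → $345.93; payment $133.74; balance $212.19
Quarter 7: opening $212.19; interest $0.64 → $212.83; payment $133.74; balance $79.09
Quarter 8: opening $79.09; interest $0.24 → $79.33; payment $79.33; balance $0.00
Total paid: $884.39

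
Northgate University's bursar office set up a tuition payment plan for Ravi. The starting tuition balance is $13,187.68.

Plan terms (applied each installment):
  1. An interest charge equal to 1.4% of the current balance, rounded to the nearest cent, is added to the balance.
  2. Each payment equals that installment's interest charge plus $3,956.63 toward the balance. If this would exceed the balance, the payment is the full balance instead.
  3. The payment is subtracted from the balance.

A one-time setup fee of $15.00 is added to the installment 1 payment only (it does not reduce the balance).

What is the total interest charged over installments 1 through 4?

$406.15

Installment 1: opening $13,187.68; interest $184.63 → $13,372.31; payment $4,141.26 (+ $15.00 fee); balance $9,231.05
Installment 2: opening $9,231.05; interest $129.23 → $9,360.28; payment $4,085.86; balance $5,274.42
Installment 3: opening $5,274.42; interest $73.84 → $5,348.26; payment $4,030.47; balance $1,317.79
Installment 4: opening $1,317.79; interest $18.45 → $1,336.24; payment $1,336.24; balance $0.00
Total interest: $184.63 + $129.23 + $73.84 + $18.45 = $406.15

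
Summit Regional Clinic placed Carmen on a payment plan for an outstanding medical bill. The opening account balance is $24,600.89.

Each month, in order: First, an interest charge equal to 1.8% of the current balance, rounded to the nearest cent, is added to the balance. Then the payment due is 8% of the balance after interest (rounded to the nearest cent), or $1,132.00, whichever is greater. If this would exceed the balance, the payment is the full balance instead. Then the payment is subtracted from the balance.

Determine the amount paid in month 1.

Month 1: $24,600.89 +$442.82 interest = $25,043.71; pay $2,003.50 → $23,040.21

$2,003.50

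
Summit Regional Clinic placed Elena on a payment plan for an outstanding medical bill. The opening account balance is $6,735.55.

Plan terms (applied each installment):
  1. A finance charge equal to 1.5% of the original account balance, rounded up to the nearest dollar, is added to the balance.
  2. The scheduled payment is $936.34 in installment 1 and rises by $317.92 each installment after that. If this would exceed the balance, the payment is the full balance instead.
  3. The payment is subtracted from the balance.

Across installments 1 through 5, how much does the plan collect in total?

$7,245.55

# | Opening | Interest | Payment | End bal
1 | $6,735.55 | $102.00 | $936.34 | $5,901.21
2 | $5,901.21 | $102.00 | $1,254.26 | $4,748.95
3 | $4,748.95 | $102.00 | $1,572.18 | $3,278.77
4 | $3,278.77 | $102.00 | $1,890.10 | $1,490.67
5 | $1,490.67 | $102.00 | $1,592.67 | $0.00
Total paid: $7,245.55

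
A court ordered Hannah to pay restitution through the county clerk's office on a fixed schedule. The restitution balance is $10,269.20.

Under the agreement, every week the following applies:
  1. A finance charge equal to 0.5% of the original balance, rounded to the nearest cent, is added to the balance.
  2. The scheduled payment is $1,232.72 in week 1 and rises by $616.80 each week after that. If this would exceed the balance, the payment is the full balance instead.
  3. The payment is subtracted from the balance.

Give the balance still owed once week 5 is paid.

$0.00

Week 1: $10,269.20 +$51.35 interest = $10,320.55; pay $1,232.72 → $9,087.83
Week 2: $9,087.83 +$51.35 interest = $9,139.18; pay $1,849.52 → $7,289.66
Week 3: $7,289.66 +$51.35 interest = $7,341.01; pay $2,466.32 → $4,874.69
Week 4: $4,874.69 +$51.35 interest = $4,926.04; pay $3,083.12 → $1,842.92
Week 5: $1,842.92 +$51.35 interest = $1,894.27; pay $1,894.27 → $0.00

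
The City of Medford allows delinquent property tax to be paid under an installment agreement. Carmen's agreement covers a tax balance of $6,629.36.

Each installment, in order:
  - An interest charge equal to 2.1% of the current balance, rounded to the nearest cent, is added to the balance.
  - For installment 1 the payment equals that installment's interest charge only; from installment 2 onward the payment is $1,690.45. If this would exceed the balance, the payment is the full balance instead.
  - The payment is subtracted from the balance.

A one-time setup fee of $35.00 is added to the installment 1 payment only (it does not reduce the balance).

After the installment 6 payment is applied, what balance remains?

Installment 1: $6,629.36 +$139.22 interest = $6,768.58; pay $139.22 (+ $35.00 fee) → $6,629.36
Installment 2: $6,629.36 +$139.22 interest = $6,768.58; pay $1,690.45 → $5,078.13
Installment 3: $5,078.13 +$106.64 interest = $5,184.77; pay $1,690.45 → $3,494.32
Installment 4: $3,494.32 +$73.38 interest = $3,567.70; pay $1,690.45 → $1,877.25
Installment 5: $1,877.25 +$39.42 interest = $1,916.67; pay $1,690.45 → $226.22
Installment 6: $226.22 +$4.75 interest = $230.97; pay $230.97 → $0.00

$0.00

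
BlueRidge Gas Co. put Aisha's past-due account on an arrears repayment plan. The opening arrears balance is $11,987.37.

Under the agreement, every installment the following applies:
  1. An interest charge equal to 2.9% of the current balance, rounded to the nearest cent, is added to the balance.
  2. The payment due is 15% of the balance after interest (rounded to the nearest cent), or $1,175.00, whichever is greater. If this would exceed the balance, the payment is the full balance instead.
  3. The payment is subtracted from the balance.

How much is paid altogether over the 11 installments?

Installment 1: $11,987.37 +$347.63 interest = $12,335.00; pay $1,850.25 → $10,484.75
Installment 2: $10,484.75 +$304.06 interest = $10,788.81; pay $1,618.32 → $9,170.49
Installment 3: $9,170.49 +$265.94 interest = $9,436.43; pay $1,415.46 → $8,020.97
Installment 4: $8,020.97 +$232.61 interest = $8,253.58; pay $1,238.04 → $7,015.54
Installment 5: $7,015.54 +$203.45 interest = $7,218.99; pay $1,175.00 → $6,043.99
Installment 6: $6,043.99 +$175.28 interest = $6,219.27; pay $1,175.00 → $5,044.27
Installment 7: $5,044.27 +$146.28 interest = $5,190.55; pay $1,175.00 → $4,015.55
Installment 8: $4,015.55 +$116.45 interest = $4,132.00; pay $1,175.00 → $2,957.00
Installment 9: $2,957.00 +$85.75 interest = $3,042.75; pay $1,175.00 → $1,867.75
Installment 10: $1,867.75 +$54.16 interest = $1,921.91; pay $1,175.00 → $746.91
Installment 11: $746.91 +$21.66 interest = $768.57; pay $768.57 → $0.00
Total paid: $13,940.64

$13,940.64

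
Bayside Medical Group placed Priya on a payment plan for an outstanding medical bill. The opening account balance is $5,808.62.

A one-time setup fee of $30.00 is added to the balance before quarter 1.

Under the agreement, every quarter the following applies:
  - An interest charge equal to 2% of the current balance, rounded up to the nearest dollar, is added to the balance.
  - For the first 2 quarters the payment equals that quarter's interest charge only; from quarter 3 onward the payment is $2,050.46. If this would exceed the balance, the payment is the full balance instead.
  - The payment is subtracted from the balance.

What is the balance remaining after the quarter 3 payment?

# | Opening | Interest | Payment | End bal
1 | $5,838.62 | $117.00 | $117.00 | $5,838.62
2 | $5,838.62 | $117.00 | $117.00 | $5,838.62
3 | $5,838.62 | $117.00 | $2,050.46 | $3,905.16

$3,905.16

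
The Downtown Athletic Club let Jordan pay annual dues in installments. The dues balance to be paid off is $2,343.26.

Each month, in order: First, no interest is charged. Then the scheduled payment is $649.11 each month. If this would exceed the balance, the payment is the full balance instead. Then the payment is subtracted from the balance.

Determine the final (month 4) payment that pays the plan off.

$395.93

Month 1: $2,343.26 − $649.11 → $1,694.15
Month 2: $1,694.15 − $649.11 → $1,045.04
Month 3: $1,045.04 − $649.11 → $395.93
Month 4: $395.93 − $395.93 → $0.00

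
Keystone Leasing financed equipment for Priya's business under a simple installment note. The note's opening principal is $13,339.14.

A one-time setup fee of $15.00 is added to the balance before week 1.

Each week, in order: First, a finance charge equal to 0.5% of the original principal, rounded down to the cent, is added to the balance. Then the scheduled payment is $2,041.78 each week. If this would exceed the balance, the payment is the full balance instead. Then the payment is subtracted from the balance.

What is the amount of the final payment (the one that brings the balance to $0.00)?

Week 1: $13,354.14 +$66.69 interest = $13,420.83; pay $2,041.78 → $11,379.05
Week 2: $11,379.05 +$66.69 interest = $11,445.74; pay $2,041.78 → $9,403.96
Week 3: $9,403.96 +$66.69 interest = $9,470.65; pay $2,041.78 → $7,428.87
Week 4: $7,428.87 +$66.69 interest = $7,495.56; pay $2,041.78 → $5,453.78
Week 5: $5,453.78 +$66.69 interest = $5,520.47; pay $2,041.78 → $3,478.69
Week 6: $3,478.69 +$66.69 interest = $3,545.38; pay $2,041.78 → $1,503.60
Week 7: $1,503.60 +$66.69 interest = $1,570.29; pay $1,570.29 → $0.00

$1,570.29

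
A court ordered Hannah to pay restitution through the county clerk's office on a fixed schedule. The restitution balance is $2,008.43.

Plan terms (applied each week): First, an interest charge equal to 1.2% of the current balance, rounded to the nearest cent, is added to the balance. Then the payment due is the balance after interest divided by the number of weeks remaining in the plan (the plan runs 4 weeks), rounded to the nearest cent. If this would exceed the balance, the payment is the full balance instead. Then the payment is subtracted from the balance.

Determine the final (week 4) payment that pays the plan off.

$526.64

Week 1: opening $2,008.43; interest $24.10 → $2,032.53; payment $508.13; balance $1,524.40
Week 2: opening $1,524.40; interest $18.29 → $1,542.69; payment $514.23; balance $1,028.46
Week 3: opening $1,028.46; interest $12.34 → $1,040.80; payment $520.40; balance $520.40
Week 4: opening $520.40; interest $6.24 → $526.64; payment $526.64; balance $0.00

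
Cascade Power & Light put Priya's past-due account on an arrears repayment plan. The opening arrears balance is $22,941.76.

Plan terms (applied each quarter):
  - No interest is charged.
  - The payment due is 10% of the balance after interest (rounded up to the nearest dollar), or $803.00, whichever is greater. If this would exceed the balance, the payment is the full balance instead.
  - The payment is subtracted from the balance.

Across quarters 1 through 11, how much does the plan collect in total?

# | Opening | Payment | End bal
1 | $22,941.76 | $2,295.00 | $20,646.76
2 | $20,646.76 | $2,065.00 | $18,581.76
3 | $18,581.76 | $1,859.00 | $16,722.76
4 | $16,722.76 | $1,673.00 | $15,049.76
5 | $15,049.76 | $1,505.00 | $13,544.76
6 | $13,544.76 | $1,355.00 | $12,189.76
7 | $12,189.76 | $1,219.00 | $10,970.76
8 | $10,970.76 | $1,098.00 | $9,872.76
9 | $9,872.76 | $988.00 | $8,884.76
10 | $8,884.76 | $889.00 | $7,995.76
11 | $7,995.76 | $803.00 | $7,192.76
Total paid: $15,749.00

$15,749.00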